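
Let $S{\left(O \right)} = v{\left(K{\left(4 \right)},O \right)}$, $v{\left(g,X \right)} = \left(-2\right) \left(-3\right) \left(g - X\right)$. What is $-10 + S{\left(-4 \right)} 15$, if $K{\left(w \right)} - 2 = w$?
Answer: $890$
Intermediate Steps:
$K{\left(w \right)} = 2 + w$
$v{\left(g,X \right)} = - 6 X + 6 g$ ($v{\left(g,X \right)} = 6 \left(g - X\right) = - 6 X + 6 g$)
$S{\left(O \right)} = 36 - 6 O$ ($S{\left(O \right)} = - 6 O + 6 \left(2 + 4\right) = - 6 O + 6 \cdot 6 = - 6 O + 36 = 36 - 6 O$)
$-10 + S{\left(-4 \right)} 15 = -10 + \left(36 - -24\right) 15 = -10 + \left(36 + 24\right) 15 = -10 + 60 \cdot 15 = -10 + 900 = 890$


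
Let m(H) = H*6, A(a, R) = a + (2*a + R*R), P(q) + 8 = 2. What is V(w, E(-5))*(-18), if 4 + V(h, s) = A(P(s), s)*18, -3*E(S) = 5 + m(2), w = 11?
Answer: -4500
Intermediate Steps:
P(q) = -6 (P(q) = -8 + 2 = -6)
A(a, R) = R² + 3*a (A(a, R) = a + (2*a + R²) = a + (R² + 2*a) = R² + 3*a)
m(H) = 6*H
E(S) = -17/3 (E(S) = -(5 + 6*2)/3 = -(5 + 12)/3 = -⅓*17 = -17/3)
V(h, s) = -328 + 18*s² (V(h, s) = -4 + (s² + 3*(-6))*18 = -4 + (s² - 18)*18 = -4 + (-18 + s²)*18 = -4 + (-324 + 18*s²) = -328 + 18*s²)
V(w, E(-5))*(-18) = (-328 + 18*(-17/3)²)*(-18) = (-328 + 18*(289/9))*(-18) = (-328 + 578)*(-18) = 250*(-18) = -4500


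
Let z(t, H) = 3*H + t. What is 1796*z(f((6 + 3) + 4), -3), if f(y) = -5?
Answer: -25144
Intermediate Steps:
z(t, H) = t + 3*H
1796*z(f((6 + 3) + 4), -3) = 1796*(-5 + 3*(-3)) = 1796*(-5 - 9) = 1796*(-14) = -25144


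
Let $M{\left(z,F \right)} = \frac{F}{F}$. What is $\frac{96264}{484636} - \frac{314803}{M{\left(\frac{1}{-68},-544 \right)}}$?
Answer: $- \frac{38141192611}{121159} \approx -3.148 \cdot 10^{5}$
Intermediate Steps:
$M{\left(z,F \right)} = 1$
$\frac{96264}{484636} - \frac{314803}{M{\left(\frac{1}{-68},-544 \right)}} = \frac{96264}{484636} - \frac{314803}{1} = 96264 \cdot \frac{1}{484636} - 314803 = \frac{24066}{121159} - 314803 = - \frac{38141192611}{121159}$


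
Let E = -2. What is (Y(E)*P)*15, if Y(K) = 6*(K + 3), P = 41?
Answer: 3690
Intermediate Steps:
Y(K) = 18 + 6*K (Y(K) = 6*(3 + K) = 18 + 6*K)
(Y(E)*P)*15 = ((18 + 6*(-2))*41)*15 = ((18 - 12)*41)*15 = (6*41)*15 = 246*15 = 3690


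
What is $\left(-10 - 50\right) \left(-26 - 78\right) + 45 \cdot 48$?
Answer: $8400$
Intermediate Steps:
$\left(-10 - 50\right) \left(-26 - 78\right) + 45 \cdot 48 = \left(-60\right) \left(-104\right) + 2160 = 6240 + 2160 = 8400$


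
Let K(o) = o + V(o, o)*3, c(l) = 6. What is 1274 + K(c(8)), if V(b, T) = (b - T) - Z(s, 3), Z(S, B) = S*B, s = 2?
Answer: 1262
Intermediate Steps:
Z(S, B) = B*S
V(b, T) = -6 + b - T (V(b, T) = (b - T) - 3*2 = (b - T) - 1*6 = (b - T) - 6 = -6 + b - T)
K(o) = -18 + o (K(o) = o + (-6 + o - o)*3 = o - 6*3 = o - 18 = -18 + o)
1274 + K(c(8)) = 1274 + (-18 + 6) = 1274 - 12 = 1262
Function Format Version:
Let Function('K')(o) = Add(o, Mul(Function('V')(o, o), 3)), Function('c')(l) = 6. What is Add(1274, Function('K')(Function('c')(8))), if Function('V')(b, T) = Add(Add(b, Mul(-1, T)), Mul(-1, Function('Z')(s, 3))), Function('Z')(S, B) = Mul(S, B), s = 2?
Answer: 1262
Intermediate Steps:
Function('Z')(S, B) = Mul(B, S)
Function('V')(b, T) = Add(-6, b, Mul(-1, T)) (Function('V')(b, T) = Add(Add(b, Mul(-1, T)), Mul(-1, Mul(3, 2))) = Add(Add(b, Mul(-1, T)), Mul(-1, 6)) = Add(Add(b, Mul(-1, T)), -6) = Add(-6, b, Mul(-1, T)))
Function('K')(o) = Add(-18, o) (Function('K')(o) = Add(o, Mul(Add(-6, o, Mul(-1, o)), 3)) = Add(o, Mul(-6, 3)) = Add(o, -18) = Add(-18, o))
Add(1274, Function('K')(Function('c')(8))) = Add(1274, Add(-18, 6)) = Add(1274, -12) = 1262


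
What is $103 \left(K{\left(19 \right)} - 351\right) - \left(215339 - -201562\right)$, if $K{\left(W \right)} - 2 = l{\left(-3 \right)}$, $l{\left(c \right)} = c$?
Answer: $-453157$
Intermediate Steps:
$K{\left(W \right)} = -1$ ($K{\left(W \right)} = 2 - 3 = -1$)
$103 \left(K{\left(19 \right)} - 351\right) - \left(215339 - -201562\right) = 103 \left(-1 - 351\right) - \left(215339 - -201562\right) = 103 \left(-352\right) - \left(215339 + 201562\right) = -36256 - 416901 = -453157$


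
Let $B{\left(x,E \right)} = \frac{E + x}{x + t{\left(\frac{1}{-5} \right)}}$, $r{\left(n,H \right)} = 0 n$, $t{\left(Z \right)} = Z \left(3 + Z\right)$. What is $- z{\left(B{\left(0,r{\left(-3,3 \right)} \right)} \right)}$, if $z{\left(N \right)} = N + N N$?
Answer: $0$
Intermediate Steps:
$r{\left(n,H \right)} = 0$
$B{\left(x,E \right)} = \frac{E + x}{- \frac{14}{25} + x}$ ($B{\left(x,E \right)} = \frac{E + x}{x + \frac{3 + \frac{1}{-5}}{-5}} = \frac{E + x}{x - \frac{3 - \frac{1}{5}}{5}} = \frac{E + x}{x - \frac{14}{25}} = \frac{E + x}{- \frac{14}{25} + x}$)
$z{\left(N \right)} = N + N^{2}$
$- z{\left(B{\left(0,r{\left(-3,3 \right)} \right)} \right)} = - \frac{25 \left(0 + 0\right)}{-14 + 25 \cdot 0} \left(1 + \frac{25 \left(0 + 0\right)}{-14 + 25 \cdot 0}\right) = - 25 \frac{1}{-14 + 0} \cdot 0 \left(1 + 25 \frac{1}{-14 + 0} \cdot 0\right) = - 25 \frac{1}{-14} \cdot 0 \left(1 + 25 \frac{1}{-14} \cdot 0\right) = - 25 \left(- \frac{1}{14}\right) 0 \left(1 + 25 \left(- \frac{1}{14}\right) 0\right) = - 0 \left(1 + 0\right) = - 0 \cdot 1 = \left(-1\right) 0 = 0$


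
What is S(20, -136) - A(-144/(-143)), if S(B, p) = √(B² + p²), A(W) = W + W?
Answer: -288/143 + 4*√1181 ≈ 135.45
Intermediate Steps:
A(W) = 2*W
S(20, -136) - A(-144/(-143)) = √(20² + (-136)²) - 2*(-144/(-143)) = √(400 + 18496) - 2*(-144*(-1/143)) = √18896 - 2*144/143 = 4*√1181 - 1*288/143 = 4*√1181 - 288/143 = -288/143 + 4*√1181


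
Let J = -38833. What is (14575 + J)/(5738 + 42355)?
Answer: -8086/16031 ≈ -0.50440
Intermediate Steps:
(14575 + J)/(5738 + 42355) = (14575 - 38833)/(5738 + 42355) = -24258/48093 = -24258*1/48093 = -8086/16031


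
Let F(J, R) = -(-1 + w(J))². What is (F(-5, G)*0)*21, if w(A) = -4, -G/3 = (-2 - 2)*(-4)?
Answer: 0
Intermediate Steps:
G = -48 (G = -3*(-2 - 2)*(-4) = -(-12)*(-4) = -3*16 = -48)
F(J, R) = -25 (F(J, R) = -(-1 - 4)² = -1*(-5)² = -1*25 = -25)
(F(-5, G)*0)*21 = -25*0*21 = 0*21 = 0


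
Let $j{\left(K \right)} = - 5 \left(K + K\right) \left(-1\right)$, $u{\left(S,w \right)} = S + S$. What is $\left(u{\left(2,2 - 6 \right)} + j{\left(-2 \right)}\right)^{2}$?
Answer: $256$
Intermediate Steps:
$u{\left(S,w \right)} = 2 S$
$j{\left(K \right)} = 10 K$ ($j{\left(K \right)} = - 5 \cdot 2 K \left(-1\right) = - 10 K \left(-1\right) = 10 K$)
$\left(u{\left(2,2 - 6 \right)} + j{\left(-2 \right)}\right)^{2} = \left(2 \cdot 2 + 10 \left(-2\right)\right)^{2} = \left(4 - 20\right)^{2} = \left(-16\right)^{2} = 256$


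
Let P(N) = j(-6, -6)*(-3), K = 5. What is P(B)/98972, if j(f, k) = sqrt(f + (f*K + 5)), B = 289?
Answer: -3*I*sqrt(31)/98972 ≈ -0.00016877*I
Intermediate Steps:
j(f, k) = sqrt(5 + 6*f) (j(f, k) = sqrt(f + (f*5 + 5)) = sqrt(f + (5*f + 5)) = sqrt(f + (5 + 5*f)) = sqrt(5 + 6*f))
P(N) = -3*I*sqrt(31) (P(N) = sqrt(5 + 6*(-6))*(-3) = sqrt(5 - 36)*(-3) = sqrt(-31)*(-3) = (I*sqrt(31))*(-3) = -3*I*sqrt(31))
P(B)/98972 = -3*I*sqrt(31)/98972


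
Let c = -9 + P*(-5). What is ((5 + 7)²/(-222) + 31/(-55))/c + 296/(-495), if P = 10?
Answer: -124793/216117 ≈ -0.57743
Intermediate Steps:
c = -59 (c = -9 + 10*(-5) = -9 - 50 = -59)
((5 + 7)²/(-222) + 31/(-55))/c + 296/(-495) = ((5 + 7)²/(-222) + 31/(-55))/(-59) + 296/(-495) = (12²*(-1/222) + 31*(-1/55))*(-1/59) + 296*(-1/495) = (144*(-1/222) - 31/55)*(-1/59) - 296/495 = (-24/37 - 31/55)*(-1/59) - 296/495 = -2467/2035*(-1/59) - 296/495 = 2467/120065 - 296/495 = -124793/216117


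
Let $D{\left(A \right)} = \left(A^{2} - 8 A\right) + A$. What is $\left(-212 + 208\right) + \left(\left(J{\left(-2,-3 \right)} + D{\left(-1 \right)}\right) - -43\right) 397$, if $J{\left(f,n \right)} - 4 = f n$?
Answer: $24213$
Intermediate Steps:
$D{\left(A \right)} = A^{2} - 7 A$
$J{\left(f,n \right)} = 4 + f n$
$\left(-212 + 208\right) + \left(\left(J{\left(-2,-3 \right)} + D{\left(-1 \right)}\right) - -43\right) 397 = \left(-212 + 208\right) + \left(\left(\left(4 - -6\right) - \left(-7 - 1\right)\right) - -43\right) 397 = -4 + \left(\left(\left(4 + 6\right) - -8\right) + 43\right) 397 = -4 + \left(\left(10 + 8\right) + 43\right) 397 = -4 + \left(18 + 43\right) 397 = -4 + 61 \cdot 397 = -4 + 24217 = 24213$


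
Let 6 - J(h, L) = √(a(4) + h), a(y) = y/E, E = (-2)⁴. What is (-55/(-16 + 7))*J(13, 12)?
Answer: 110/3 - 55*√53/18 ≈ 14.422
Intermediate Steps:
E = 16
a(y) = y/16
J(h, L) = 6 - √(¼ + h) (J(h, L) = 6 - √((1/16)*4 + h) = 6 - √(¼ + h))
(-55/(-16 + 7))*J(13, 12) = (-55/(-16 + 7))*(6 - √(1 + 4*13)/2) = (-55/(-9))*(6 - √(1 + 52)/2) = (-55*(-⅑))*(6 - √53/2) = 55*(6 - √53/2)/9 = 110/3 - 55*√53/18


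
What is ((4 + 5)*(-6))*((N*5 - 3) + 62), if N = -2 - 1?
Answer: -2376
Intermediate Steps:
N = -3
((4 + 5)*(-6))*((N*5 - 3) + 62) = ((4 + 5)*(-6))*((-3*5 - 3) + 62) = (9*(-6))*((-15 - 3) + 62) = -54*(-18 + 62) = -54*44 = -2376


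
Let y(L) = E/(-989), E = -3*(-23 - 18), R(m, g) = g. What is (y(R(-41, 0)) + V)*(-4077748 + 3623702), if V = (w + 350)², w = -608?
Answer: -29890607798958/989 ≈ -3.0223e+10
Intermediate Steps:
E = 123 (E = -3*(-41) = 123)
V = 66564 (V = (-608 + 350)² = (-258)² = 66564)
y(L) = -123/989 (y(L) = 123/(-989) = 123*(-1/989) = -123/989)
(y(R(-41, 0)) + V)*(-4077748 + 3623702) = (-123/989 + 66564)*(-4077748 + 3623702) = (65831673/989)*(-454046) = -29890607798958/989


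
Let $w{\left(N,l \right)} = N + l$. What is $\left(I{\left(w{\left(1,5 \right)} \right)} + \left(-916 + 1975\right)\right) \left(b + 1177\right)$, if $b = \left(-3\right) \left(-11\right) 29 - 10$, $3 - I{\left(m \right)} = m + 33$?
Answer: $2172852$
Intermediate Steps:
$I{\left(m \right)} = -30 - m$ ($I{\left(m \right)} = 3 - \left(m + 33\right) = 3 - \left(33 + m\right) = -30 - m$)
$b = 947$ ($b = 33 \cdot 29 - 10 = 957 - 10 = 947$)
$\left(I{\left(w{\left(1,5 \right)} \right)} + \left(-916 + 1975\right)\right) \left(b + 1177\right) = \left(\left(-30 - \left(1 + 5\right)\right) + \left(-916 + 1975\right)\right) \left(947 + 1177\right) = \left(\left(-30 - 6\right) + 1059\right) 2124 = \left(-36 + 1059\right) 2124 = 1023 \cdot 2124 = 2172852$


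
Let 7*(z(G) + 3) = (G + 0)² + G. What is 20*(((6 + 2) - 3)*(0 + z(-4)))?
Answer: -900/7 ≈ -128.57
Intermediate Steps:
z(G) = -3 + G/7 + G²/7 (z(G) = -3 + ((G + 0)² + G)/7 = -3 + (G² + G)/7 = -3 + (G + G²)/7 = -3 + (G/7 + G²/7) = -3 + G/7 + G²/7)
20*(((6 + 2) - 3)*(0 + z(-4))) = 20*(((6 + 2) - 3)*(0 + (-3 + (⅐)*(-4) + (⅐)*(-4)²))) = 20*((8 - 3)*(0 + (-3 - 4/7 + (⅐)*16))) = 20*(5*(0 + (-3 - 4/7 + 16/7))) = 20*(5*(0 - 9/7)) = 20*(5*(-9/7)) = 20*(-45/7) = -900/7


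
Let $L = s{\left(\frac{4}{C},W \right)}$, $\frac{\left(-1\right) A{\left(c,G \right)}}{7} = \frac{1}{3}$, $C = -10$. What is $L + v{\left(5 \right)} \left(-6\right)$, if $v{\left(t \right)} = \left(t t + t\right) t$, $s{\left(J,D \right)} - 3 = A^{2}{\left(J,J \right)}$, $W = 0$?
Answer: $- \frac{8024}{9} \approx -891.56$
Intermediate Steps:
$A{\left(c,G \right)} = - \frac{7}{3}$
$s{\left(J,D \right)} = \frac{76}{9}$ ($s{\left(J,D \right)} = 3 + \left(- \frac{7}{3}\right)^{2} = 3 + \frac{49}{9} = \frac{76}{9}$)
$v{\left(t \right)} = t \left(t + t^{2}\right)$ ($v{\left(t \right)} = \left(t^{2} + t\right) t = \left(t + t^{2}\right) t = t \left(t + t^{2}\right)$)
$L = \frac{76}{9} \approx 8.4444$
$L + v{\left(5 \right)} \left(-6\right) = \frac{76}{9} + 5^{2} \left(1 + 5\right) \left(-6\right) = \frac{76}{9} + 25 \cdot 6 \left(-6\right) = \frac{76}{9} + 150 \left(-6\right) = \frac{76}{9} - 900 = - \frac{8024}{9}$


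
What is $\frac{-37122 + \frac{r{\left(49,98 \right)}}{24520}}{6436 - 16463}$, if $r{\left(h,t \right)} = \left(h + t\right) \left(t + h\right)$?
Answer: $\frac{910209831}{245862040} \approx 3.7021$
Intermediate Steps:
$r{\left(h,t \right)} = \left(h + t\right)^{2}$ ($r{\left(h,t \right)} = \left(h + t\right) \left(h + t\right) = \left(h + t\right)^{2}$)
$\frac{-37122 + \frac{r{\left(49,98 \right)}}{24520}}{6436 - 16463} = \frac{-37122 + \frac{\left(49 + 98\right)^{2}}{24520}}{6436 - 16463} = \frac{-37122 + 147^{2} \cdot \frac{1}{24520}}{-10027} = \left(-37122 + 21609 \cdot \frac{1}{24520}\right) \left(- \frac{1}{10027}\right) = \left(-37122 + \frac{21609}{24520}\right) \left(- \frac{1}{10027}\right) = \left(- \frac{910209831}{24520}\right) \left(- \frac{1}{10027}\right) = \frac{910209831}{245862040}$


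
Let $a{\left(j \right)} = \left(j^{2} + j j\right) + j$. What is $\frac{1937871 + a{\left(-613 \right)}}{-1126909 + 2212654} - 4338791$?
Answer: $- \frac{4710817945499}{1085745} \approx -4.3388 \cdot 10^{6}$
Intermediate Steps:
$a{\left(j \right)} = j + 2 j^{2}$ ($a{\left(j \right)} = \left(j^{2} + j^{2}\right) + j = 2 j^{2} + j = j + 2 j^{2}$)
$\frac{1937871 + a{\left(-613 \right)}}{-1126909 + 2212654} - 4338791 = \frac{1937871 - 613 \left(1 + 2 \left(-613\right)\right)}{-1126909 + 2212654} - 4338791 = \frac{1937871 - 613 \left(1 - 1226\right)}{1085745} - 4338791 = \left(1937871 - -750925\right) \frac{1}{1085745} - 4338791 = \left(1937871 + 750925\right) \frac{1}{1085745} - 4338791 = 2688796 \cdot \frac{1}{1085745} - 4338791 = \frac{2688796}{1085745} - 4338791 = - \frac{4710817945499}{1085745}$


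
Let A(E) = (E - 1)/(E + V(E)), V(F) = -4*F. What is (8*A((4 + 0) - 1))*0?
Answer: 0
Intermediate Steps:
A(E) = -(-1 + E)/(3*E) (A(E) = (E - 1)/(E - 4*E) = (-1 + E)/((-3*E)) = (-1 + E)*(-1/(3*E)) = -(-1 + E)/(3*E))
(8*A((4 + 0) - 1))*0 = (8*((1 - ((4 + 0) - 1))/(3*((4 + 0) - 1))))*0 = (8*((1 - (4 - 1))/(3*(4 - 1))))*0 = (8*((⅓)*(1 - 1*3)/3))*0 = (8*((⅓)*(⅓)*(1 - 3)))*0 = (8*((⅓)*(⅓)*(-2)))*0 = (8*(-2/9))*0 = -16/9*0 = 0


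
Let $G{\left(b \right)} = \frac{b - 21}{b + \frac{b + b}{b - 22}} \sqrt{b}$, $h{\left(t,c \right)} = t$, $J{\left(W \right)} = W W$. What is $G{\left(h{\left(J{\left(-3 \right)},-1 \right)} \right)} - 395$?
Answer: $- \frac{4397}{11} \approx -399.73$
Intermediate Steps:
$J{\left(W \right)} = W^{2}$
$G{\left(b \right)} = \frac{\sqrt{b} \left(-21 + b\right)}{b + \frac{2 b}{-22 + b}}$ ($G{\left(b \right)} = \frac{-21 + b}{b + \frac{2 b}{-22 + b}} \sqrt{b} = \frac{\sqrt{b} \left(-21 + b\right)}{b + \frac{2 b}{-22 + b}}$)
$G{\left(h{\left(J{\left(-3 \right)},-1 \right)} \right)} - 395 = \frac{462 + \left(\left(-3\right)^{2}\right)^{2} - 43 \left(-3\right)^{2}}{3 \left(-20 + \left(-3\right)^{2}\right)} - 395 = \frac{462 + 9^{2} - 387}{3 \left(-20 + 9\right)} - 395 = \frac{462 + 81 - 387}{3 \left(-11\right)} - 395 = \frac{1}{3} \left(- \frac{1}{11}\right) 156 - 395 = - \frac{52}{11} - 395 = - \frac{4397}{11}$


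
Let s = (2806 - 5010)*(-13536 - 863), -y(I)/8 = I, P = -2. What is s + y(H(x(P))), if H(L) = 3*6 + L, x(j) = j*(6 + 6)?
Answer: 31735444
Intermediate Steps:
x(j) = 12*j (x(j) = j*12 = 12*j)
H(L) = 18 + L
y(I) = -8*I
s = 31735396 (s = -2204*(-14399) = 31735396)
s + y(H(x(P))) = 31735396 - 8*(18 + 12*(-2)) = 31735396 - 8*(18 - 24) = 31735396 - 8*(-6) = 31735396 + 48 = 31735444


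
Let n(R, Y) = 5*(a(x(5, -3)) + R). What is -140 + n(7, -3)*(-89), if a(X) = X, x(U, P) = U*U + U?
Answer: -16605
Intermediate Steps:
x(U, P) = U + U² (x(U, P) = U² + U = U + U²)
n(R, Y) = 150 + 5*R (n(R, Y) = 5*(5*(1 + 5) + R) = 5*(5*6 + R) = 5*(30 + R) = 150 + 5*R)
-140 + n(7, -3)*(-89) = -140 + (150 + 5*7)*(-89) = -140 + (150 + 35)*(-89) = -140 + 185*(-89) = -140 - 16465 = -16605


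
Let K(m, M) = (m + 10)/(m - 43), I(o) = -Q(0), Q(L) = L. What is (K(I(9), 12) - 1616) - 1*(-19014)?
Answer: 748104/43 ≈ 17398.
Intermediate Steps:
I(o) = 0 (I(o) = -1*0 = 0)
K(m, M) = (10 + m)/(-43 + m)
(K(I(9), 12) - 1616) - 1*(-19014) = ((10 + 0)/(-43 + 0) - 1616) - 1*(-19014) = (10/(-43) - 1616) + 19014 = (-1/43*10 - 1616) + 19014 = (-10/43 - 1616) + 19014 = -69498/43 + 19014 = 748104/43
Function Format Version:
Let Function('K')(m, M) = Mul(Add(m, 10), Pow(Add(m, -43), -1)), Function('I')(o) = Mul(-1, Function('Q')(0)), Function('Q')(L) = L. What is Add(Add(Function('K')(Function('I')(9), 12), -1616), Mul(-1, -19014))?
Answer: Rational(748104, 43) ≈ 17398.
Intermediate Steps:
Function('I')(o) = 0 (Function('I')(o) = Mul(-1, 0) = 0)
Function('K')(m, M) = Mul(Pow(Add(-43, m), -1), Add(10, m)) (Function('K')(m, M) = Mul(Add(10, m), Pow(Add(-43, m), -1)) = Mul(Pow(Add(-43, m), -1), Add(10, m)))
Add(Add(Function('K')(Function('I')(9), 12), -1616), Mul(-1, -19014)) = Add(Add(Mul(Pow(Add(-43, 0), -1), Add(10, 0)), -1616), Mul(-1, -19014)) = Add(Add(Mul(Pow(-43, -1), 10), -1616), 19014) = Add(Add(Mul(Rational(-1, 43), 10), -1616), 19014) = Add(Add(Rational(-10, 43), -1616), 19014) = Add(Rational(-69498, 43), 19014) = Rational(748104, 43)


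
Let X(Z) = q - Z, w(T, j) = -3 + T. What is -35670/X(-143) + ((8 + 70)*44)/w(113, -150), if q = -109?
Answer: -86523/85 ≈ -1017.9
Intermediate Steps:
X(Z) = -109 - Z
-35670/X(-143) + ((8 + 70)*44)/w(113, -150) = -35670/(-109 - 1*(-143)) + ((8 + 70)*44)/(-3 + 113) = -35670/(-109 + 143) + (78*44)/110 = -35670/34 + 3432*(1/110) = -35670*1/34 + 156/5 = -17835/17 + 156/5 = -86523/85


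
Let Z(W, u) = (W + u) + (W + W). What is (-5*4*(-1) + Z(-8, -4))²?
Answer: 64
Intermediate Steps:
Z(W, u) = u + 3*W (Z(W, u) = (W + u) + 2*W = u + 3*W)
(-5*4*(-1) + Z(-8, -4))² = (-5*4*(-1) + (-4 + 3*(-8)))² = (-20*(-1) + (-4 - 24))² = (20 - 28)² = (-8)² = 64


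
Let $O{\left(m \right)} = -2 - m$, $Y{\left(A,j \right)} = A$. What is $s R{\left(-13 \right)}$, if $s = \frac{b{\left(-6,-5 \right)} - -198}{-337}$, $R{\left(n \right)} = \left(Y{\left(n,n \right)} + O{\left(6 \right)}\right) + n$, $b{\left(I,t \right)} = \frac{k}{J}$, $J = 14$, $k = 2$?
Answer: $\frac{47158}{2359} \approx 19.991$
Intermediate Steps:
$b{\left(I,t \right)} = \frac{1}{7}$ ($b{\left(I,t \right)} = \frac{2}{14} = 2 \cdot \frac{1}{14} = \frac{1}{7}$)
$R{\left(n \right)} = -8 + 2 n$ ($R{\left(n \right)} = \left(n - 8\right) + n = \left(-8 + n\right) + n = -8 + 2 n$)
$s = - \frac{1387}{2359}$ ($s = \frac{\frac{1}{7} - -198}{-337} = \left(\frac{1}{7} + 198\right) \left(- \frac{1}{337}\right) = \frac{1387}{7} \left(- \frac{1}{337}\right) = - \frac{1387}{2359} \approx -0.58796$)
$s R{\left(-13 \right)} = - \frac{1387 \left(-8 + 2 \left(-13\right)\right)}{2359} = - \frac{1387 \left(-8 - 26\right)}{2359} = \left(- \frac{1387}{2359}\right) \left(-34\right) = \frac{47158}{2359}$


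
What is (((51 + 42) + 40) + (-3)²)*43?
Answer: 6106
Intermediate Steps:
(((51 + 42) + 40) + (-3)²)*43 = ((93 + 40) + 9)*43 = (133 + 9)*43 = 142*43 = 6106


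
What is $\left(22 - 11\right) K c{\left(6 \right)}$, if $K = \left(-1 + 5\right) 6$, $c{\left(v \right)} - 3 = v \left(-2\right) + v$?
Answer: $-792$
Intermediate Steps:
$c{\left(v \right)} = 3 - v$ ($c{\left(v \right)} = 3 + \left(v \left(-2\right) + v\right) = 3 + \left(- 2 v + v\right) = 3 - v$)
$K = 24$ ($K = 4 \cdot 6 = 24$)
$\left(22 - 11\right) K c{\left(6 \right)} = \left(22 - 11\right) 24 \left(3 - 6\right) = 11 \cdot 24 \left(-3\right) = 264 \left(-3\right) = -792$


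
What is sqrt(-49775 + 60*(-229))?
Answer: I*sqrt(63515) ≈ 252.02*I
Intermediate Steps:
sqrt(-49775 + 60*(-229)) = sqrt(-49775 - 13740) = sqrt(-63515) = I*sqrt(63515)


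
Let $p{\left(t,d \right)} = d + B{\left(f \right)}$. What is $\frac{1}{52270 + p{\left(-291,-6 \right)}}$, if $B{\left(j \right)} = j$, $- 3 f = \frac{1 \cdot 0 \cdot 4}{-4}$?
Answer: $\frac{1}{52264} \approx 1.9134 \cdot 10^{-5}$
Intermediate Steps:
$f = 0$ ($f = - \frac{1 \cdot 0 \cdot 4 \frac{1}{-4}}{3} = - \frac{0 \cdot 4 \left(- \frac{1}{4}\right)}{3} = - \frac{0 \left(- \frac{1}{4}\right)}{3} = \left(- \frac{1}{3}\right) 0 = 0$)
$p{\left(t,d \right)} = d$ ($p{\left(t,d \right)} = d + 0 = d$)
$\frac{1}{52270 + p{\left(-291,-6 \right)}} = \frac{1}{52270 - 6} = \frac{1}{52264}$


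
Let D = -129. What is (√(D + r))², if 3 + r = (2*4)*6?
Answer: -84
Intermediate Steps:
r = 45 (r = -3 + (2*4)*6 = -3 + 8*6 = -3 + 48 = 45)
(√(D + r))² = (√(-129 + 45))² = (√(-84))² = (2*I*√21)² = -84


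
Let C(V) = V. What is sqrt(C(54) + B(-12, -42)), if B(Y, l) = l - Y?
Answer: 2*sqrt(6) ≈ 4.8990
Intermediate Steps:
sqrt(C(54) + B(-12, -42)) = sqrt(54 + (-42 - 1*(-12))) = sqrt(54 + (-42 + 12)) = sqrt(54 - 30) = sqrt(24) = 2*sqrt(6)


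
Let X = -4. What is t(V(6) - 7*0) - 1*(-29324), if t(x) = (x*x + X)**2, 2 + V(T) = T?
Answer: 29468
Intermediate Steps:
V(T) = -2 + T
t(x) = (-4 + x**2)**2 (t(x) = (x*x - 4)**2 = (x**2 - 4)**2 = (-4 + x**2)**2)
t(V(6) - 7*0) - 1*(-29324) = (-4 + ((-2 + 6) - 7*0)**2)**2 - 1*(-29324) = (-4 + (4 + 0)**2)**2 + 29324 = (-4 + 4**2)**2 + 29324 = (-4 + 16)**2 + 29324 = 12**2 + 29324 = 144 + 29324 = 29468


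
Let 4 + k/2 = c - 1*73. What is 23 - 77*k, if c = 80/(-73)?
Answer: 879633/73 ≈ 12050.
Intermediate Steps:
c = -80/73 (c = 80*(-1/73) = -80/73 ≈ -1.0959)
k = -11402/73 (k = -8 + 2*(-80/73 - 1*73) = -8 + 2*(-80/73 - 73) = -8 + 2*(-5409/73) = -8 - 10818/73 = -11402/73 ≈ -156.19)
23 - 77*k = 23 - 77*(-11402/73) = 23 + 877954/73 = 879633/73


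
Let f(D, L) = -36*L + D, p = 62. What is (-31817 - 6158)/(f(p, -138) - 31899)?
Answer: 37975/26869 ≈ 1.4133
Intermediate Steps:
f(D, L) = D - 36*L
(-31817 - 6158)/(f(p, -138) - 31899) = (-31817 - 6158)/((62 - 36*(-138)) - 31899) = -37975/((62 + 4968) - 31899) = -37975/(5030 - 31899) = -37975/(-26869) = -37975*(-1/26869) = 37975/26869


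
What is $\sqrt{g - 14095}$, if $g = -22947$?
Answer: $i \sqrt{37042} \approx 192.46 i$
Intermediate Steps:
$\sqrt{g - 14095} = \sqrt{-22947 - 14095} = \sqrt{-37042} = i \sqrt{37042}$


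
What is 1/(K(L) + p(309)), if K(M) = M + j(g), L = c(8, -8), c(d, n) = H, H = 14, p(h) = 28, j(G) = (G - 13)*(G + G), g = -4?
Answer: 1/178 ≈ 0.0056180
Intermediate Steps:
j(G) = 2*G*(-13 + G) (j(G) = (-13 + G)*(2*G) = 2*G*(-13 + G))
c(d, n) = 14
L = 14
K(M) = 136 + M (K(M) = M + 2*(-4)*(-13 - 4) = M + 2*(-4)*(-17) = M + 136 = 136 + M)
1/(K(L) + p(309)) = 1/((136 + 14) + 28) = 1/(150 + 28) = 1/178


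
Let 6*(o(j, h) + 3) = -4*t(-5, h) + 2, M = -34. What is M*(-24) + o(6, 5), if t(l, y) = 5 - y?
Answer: 2440/3 ≈ 813.33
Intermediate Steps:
o(j, h) = -6 + 2*h/3 (o(j, h) = -3 + (-4*(5 - h) + 2)/6 = -3 + ((-20 + 4*h) + 2)/6 = -3 + (-18 + 4*h)/6 = -3 + (-3 + 2*h/3) = -6 + 2*h/3)
M*(-24) + o(6, 5) = -34*(-24) + (-6 + (⅔)*5) = 816 + (-6 + 10/3) = 816 - 8/3 = 2440/3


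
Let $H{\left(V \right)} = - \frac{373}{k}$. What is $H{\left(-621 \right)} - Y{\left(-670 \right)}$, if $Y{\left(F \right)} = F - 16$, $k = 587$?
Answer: $\frac{402309}{587} \approx 685.36$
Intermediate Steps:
$H{\left(V \right)} = - \frac{373}{587}$
$Y{\left(F \right)} = -16 + F$ ($Y{\left(F \right)} = F - 16 = -16 + F$)
$H{\left(-621 \right)} - Y{\left(-670 \right)} = - \frac{373}{587} - \left(-16 - 670\right) = - \frac{373}{587} - -686 = - \frac{373}{587} + 686 = \frac{402309}{587}$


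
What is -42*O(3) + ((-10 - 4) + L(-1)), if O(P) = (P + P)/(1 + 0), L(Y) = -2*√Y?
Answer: -266 - 2*I ≈ -266.0 - 2.0*I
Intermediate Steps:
O(P) = 2*P (O(P) = (2*P)/1 = (2*P)*1 = 2*P)
-42*O(3) + ((-10 - 4) + L(-1)) = -84*3 + ((-10 - 4) - 2*I) = -42*6 + (-14 - 2*I) = -252 + (-14 - 2*I) = -266 - 2*I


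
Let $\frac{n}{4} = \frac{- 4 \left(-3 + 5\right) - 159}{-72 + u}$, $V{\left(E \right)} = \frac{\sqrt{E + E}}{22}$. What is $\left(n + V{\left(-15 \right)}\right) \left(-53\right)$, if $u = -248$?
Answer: $- \frac{8851}{80} - \frac{53 i \sqrt{30}}{22} \approx -110.64 - 13.195 i$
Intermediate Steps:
$V{\left(E \right)} = \frac{\sqrt{2} \sqrt{E}}{22}$ ($V{\left(E \right)} = \sqrt{2 E} \frac{1}{22} = \sqrt{2} \sqrt{E} \frac{1}{22} = \frac{\sqrt{2} \sqrt{E}}{22}$)
$n = \frac{167}{80}$ ($n = 4 \frac{- 4 \left(-3 + 5\right) - 159}{-72 - 248} = 4 \frac{\left(-4\right) 2 - 159}{-320} = 4 \left(-8 - 159\right) \left(- \frac{1}{320}\right) = 4 \left(\left(-167\right) \left(- \frac{1}{320}\right)\right) = 4 \cdot \frac{167}{320} = \frac{167}{80} \approx 2.0875$)
$\left(n + V{\left(-15 \right)}\right) \left(-53\right) = \left(\frac{167}{80} + \frac{\sqrt{2} \sqrt{-15}}{22}\right) \left(-53\right) = \left(\frac{167}{80} + \frac{\sqrt{2} i \sqrt{15}}{22}\right) \left(-53\right) = \left(\frac{167}{80} + \frac{i \sqrt{30}}{22}\right) \left(-53\right) = - \frac{8851}{80} - \frac{53 i \sqrt{30}}{22}$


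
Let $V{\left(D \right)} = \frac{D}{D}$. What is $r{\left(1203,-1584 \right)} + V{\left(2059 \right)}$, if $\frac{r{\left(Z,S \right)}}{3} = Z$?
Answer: $3610$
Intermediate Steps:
$r{\left(Z,S \right)} = 3 Z$
$V{\left(D \right)} = 1$
$r{\left(1203,-1584 \right)} + V{\left(2059 \right)} = 3 \cdot 1203 + 1 = 3609 + 1 = 3610$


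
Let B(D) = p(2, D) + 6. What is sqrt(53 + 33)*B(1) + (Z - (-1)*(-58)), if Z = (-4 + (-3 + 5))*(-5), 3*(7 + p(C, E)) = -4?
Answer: -48 - 7*sqrt(86)/3 ≈ -69.638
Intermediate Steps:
p(C, E) = -25/3 (p(C, E) = -7 + (1/3)*(-4) = -7 - 4/3 = -25/3)
Z = 10 (Z = (-4 + 2)*(-5) = -2*(-5) = 10)
B(D) = -7/3 (B(D) = -25/3 + 6 = -7/3)
sqrt(53 + 33)*B(1) + (Z - (-1)*(-58)) = sqrt(53 + 33)*(-7/3) + (10 - (-1)*(-58)) = sqrt(86)*(-7/3) + (10 - 1*58) = -7*sqrt(86)/3 + (10 - 58) = -7*sqrt(86)/3 - 48 = -48 - 7*sqrt(86)/3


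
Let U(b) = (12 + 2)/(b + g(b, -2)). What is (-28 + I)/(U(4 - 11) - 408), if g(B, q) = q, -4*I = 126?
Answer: 1071/7372 ≈ 0.14528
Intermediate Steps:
I = -63/2 (I = -¼*126 = -63/2 ≈ -31.500)
U(b) = 14/(-2 + b) (U(b) = (12 + 2)/(b - 2) = 14/(-2 + b))
(-28 + I)/(U(4 - 11) - 408) = (-28 - 63/2)/(14/(-2 + (4 - 11)) - 408) = -119/(2*(14/(-2 - 7) - 408)) = -119/(2*(14/(-9) - 408)) = -119/(2*(14*(-⅑) - 408)) = -119/(2*(-14/9 - 408)) = -119/(2*(-3686/9)) = -119/2*(-9/3686) = 1071/7372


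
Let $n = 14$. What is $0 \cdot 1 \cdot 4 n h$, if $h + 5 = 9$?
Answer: $0$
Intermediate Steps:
$h = 4$ ($h = -5 + 9 = 4$)
$0 \cdot 1 \cdot 4 n h = 0 \cdot 1 \cdot 4 \cdot 14 \cdot 4 = 0 \cdot 4 \cdot 14 \cdot 4 = 0 \cdot 14 \cdot 4 = 0 \cdot 4 = 0$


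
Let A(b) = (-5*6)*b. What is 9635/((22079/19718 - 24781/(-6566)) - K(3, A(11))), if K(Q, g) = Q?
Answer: 6635254885/1304241 ≈ 5087.4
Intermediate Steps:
A(b) = -30*b
9635/((22079/19718 - 24781/(-6566)) - K(3, A(11))) = 9635/((22079/19718 - 24781/(-6566)) - 1*3) = 9635/((22079*(1/19718) - 24781*(-1/6566)) - 3) = 9635/((22079/19718 + 24781/6566) - 3) = 9635/(158400618/32367097 - 3) = 9635/(61299327/32367097) = 9635*(32367097/61299327) = 6635254885/1304241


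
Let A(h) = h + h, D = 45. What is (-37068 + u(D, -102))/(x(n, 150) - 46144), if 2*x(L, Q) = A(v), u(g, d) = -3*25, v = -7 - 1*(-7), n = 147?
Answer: 37143/46144 ≈ 0.80494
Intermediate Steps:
v = 0 (v = -7 + 7 = 0)
u(g, d) = -75
A(h) = 2*h
x(L, Q) = 0 (x(L, Q) = (2*0)/2 = (½)*0 = 0)
(-37068 + u(D, -102))/(x(n, 150) - 46144) = (-37068 - 75)/(0 - 46144) = -37143/(-46144) = -37143*(-1/46144) = 37143/46144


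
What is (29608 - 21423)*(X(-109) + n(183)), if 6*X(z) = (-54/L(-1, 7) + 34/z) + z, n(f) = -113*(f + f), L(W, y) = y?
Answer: -1550453569775/4578 ≈ -3.3867e+8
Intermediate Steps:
n(f) = -226*f
X(z) = -9/7 + z/6 + 17/(3*z) (X(z) = ((-54/7 + 34/z) + z)/6 = (-54/7 + z + 34/z)/6 = -9/7 + z/6 + 17/(3*z))
(29608 - 21423)*(X(-109) + n(183)) = (29608 - 21423)*((1/42)*(238 - 109*(-54 + 7*(-109)))/(-109) - 226*183) = 8185*((1/42)*(-1/109)*(238 - 109*(-54 - 763)) - 41358) = 8185*((1/42)*(-1/109)*(238 - 109*(-817)) - 41358) = 8185*((1/42)*(-1/109)*(238 + 89053) - 41358) = 8185*((1/42)*(-1/109)*89291 - 41358) = 8185*(-89291/4578 - 41358) = 8185*(-189426215/4578) = -1550453569775/4578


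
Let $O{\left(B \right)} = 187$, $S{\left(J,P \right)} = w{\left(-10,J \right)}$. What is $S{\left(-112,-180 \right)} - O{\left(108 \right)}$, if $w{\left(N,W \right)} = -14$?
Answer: $-201$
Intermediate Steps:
$S{\left(J,P \right)} = -14$
$S{\left(-112,-180 \right)} - O{\left(108 \right)} = -14 - 187 = -201$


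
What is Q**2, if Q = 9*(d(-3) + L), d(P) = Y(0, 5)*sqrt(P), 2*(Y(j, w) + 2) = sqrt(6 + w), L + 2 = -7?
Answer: 81*(18 + I*sqrt(3)*(4 - sqrt(11)))**2/4 ≈ 6532.6 + 862.87*I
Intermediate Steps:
L = -9 (L = -2 - 7 = -9)
Y(j, w) = -2 + sqrt(6 + w)/2
d(P) = sqrt(P)*(-2 + sqrt(11)/2) (d(P) = (-2 + sqrt(6 + 5)/2)*sqrt(P) = (-2 + sqrt(11)/2)*sqrt(P) = sqrt(P)*(-2 + sqrt(11)/2))
Q = -81 + 9*I*sqrt(3)*(-4 + sqrt(11))/2 (Q = 9*(sqrt(-3)*(-4 + sqrt(11))/2 - 9) = 9*((I*sqrt(3))*(-4 + sqrt(11))/2 - 9) = 9*(I*sqrt(3)*(-4 + sqrt(11))/2 - 9) = 9*(-9 + I*sqrt(3)*(-4 + sqrt(11))/2) = -81 + 9*I*sqrt(3)*(-4 + sqrt(11))/2 ≈ -81.0 - 5.3264*I)
Q**2 = (-81 - 9*I*sqrt(3)*(4 - sqrt(11))/2)**2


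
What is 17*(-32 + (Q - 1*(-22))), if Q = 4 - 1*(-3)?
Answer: -51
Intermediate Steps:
Q = 7 (Q = 4 + 3 = 7)
17*(-32 + (Q - 1*(-22))) = 17*(-32 + (7 - 1*(-22))) = 17*(-32 + (7 + 22)) = 17*(-32 + 29) = 17*(-3) = -51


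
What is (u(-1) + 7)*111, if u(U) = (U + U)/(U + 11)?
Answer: 3774/5 ≈ 754.80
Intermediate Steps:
u(U) = 2*U/(11 + U) (u(U) = (2*U)/(11 + U) = 2*U/(11 + U))
(u(-1) + 7)*111 = (2*(-1)/(11 - 1) + 7)*111 = (2*(-1)/10 + 7)*111 = (2*(-1)*(1/10) + 7)*111 = (-1/5 + 7)*111 = (34/5)*111 = 3774/5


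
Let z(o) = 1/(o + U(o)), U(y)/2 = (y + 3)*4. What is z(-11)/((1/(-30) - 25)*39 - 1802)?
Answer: 2/416745 ≈ 4.7991e-6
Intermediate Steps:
U(y) = 24 + 8*y (U(y) = 2*((y + 3)*4) = 2*((3 + y)*4) = 2*(12 + 4*y) = 24 + 8*y)
z(o) = 1/(24 + 9*o) (z(o) = 1/(o + (24 + 8*o)) = 1/(24 + 9*o))
z(-11)/((1/(-30) - 25)*39 - 1802) = (1/(3*(8 + 3*(-11))))/((1/(-30) - 25)*39 - 1802) = (1/(3*(8 - 33)))/((1*(-1/30) - 25)*39 - 1802) = ((⅓)/(-25))/((-1/30 - 25)*39 - 1802) = ((⅓)*(-1/25))/(-751/30*39 - 1802) = -1/75/(-9763/10 - 1802) = -1/75/(-27783/10) = -10/27783*(-1/75) = 2/416745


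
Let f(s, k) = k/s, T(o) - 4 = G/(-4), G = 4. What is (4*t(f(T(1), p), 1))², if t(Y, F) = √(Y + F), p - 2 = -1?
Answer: 64/3 ≈ 21.333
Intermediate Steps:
p = 1 (p = 2 - 1 = 1)
T(o) = 3 (T(o) = 4 + 4/(-4) = 4 + 4*(-¼) = 4 - 1 = 3)
t(Y, F) = √(F + Y)
(4*t(f(T(1), p), 1))² = (4*√(1 + 1/3))² = (4*√(1 + 1*(⅓)))² = (4*√(1 + ⅓))² = (4*√(4/3))² = (4*(2*√3/3))² = (8*√3/3)² = 64/3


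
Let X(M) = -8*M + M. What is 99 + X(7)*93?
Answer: -4458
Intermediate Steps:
X(M) = -7*M
99 + X(7)*93 = 99 - 7*7*93 = 99 - 49*93 = 99 - 4557 = -4458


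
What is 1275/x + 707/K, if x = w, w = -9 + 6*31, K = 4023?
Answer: 1751488/237357 ≈ 7.3791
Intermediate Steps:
w = 177 (w = -9 + 186 = 177)
x = 177
1275/x + 707/K = 1275/177 + 707/4023 = 1275*(1/177) + 707*(1/4023) = 425/59 + 707/4023 = 1751488/237357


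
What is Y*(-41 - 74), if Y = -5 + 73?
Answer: -7820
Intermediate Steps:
Y = 68
Y*(-41 - 74) = 68*(-41 - 74) = 68*(-115) = -7820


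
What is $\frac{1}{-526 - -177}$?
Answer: $- \frac{1}{349} \approx -0.0028653$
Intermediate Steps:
$\frac{1}{-526 - -177} = \frac{1}{-526 + \left(-247 + 424\right)} = \frac{1}{-526 + 177} = \frac{1}{-349} = - \frac{1}{349}$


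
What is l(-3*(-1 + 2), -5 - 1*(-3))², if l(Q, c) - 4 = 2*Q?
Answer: 4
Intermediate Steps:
l(Q, c) = 4 + 2*Q
l(-3*(-1 + 2), -5 - 1*(-3))² = (4 + 2*(-3*(-1 + 2)))² = (4 + 2*(-3*1))² = (4 + 2*(-3))² = (4 - 6)² = (-2)² = 4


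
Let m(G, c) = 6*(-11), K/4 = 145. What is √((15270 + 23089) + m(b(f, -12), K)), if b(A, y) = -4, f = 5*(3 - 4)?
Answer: √38293 ≈ 195.69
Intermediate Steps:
K = 580 (K = 4*145 = 580)
f = -5 (f = 5*(-1) = -5)
m(G, c) = -66
√((15270 + 23089) + m(b(f, -12), K)) = √((15270 + 23089) - 66) = √(38359 - 66) = √38293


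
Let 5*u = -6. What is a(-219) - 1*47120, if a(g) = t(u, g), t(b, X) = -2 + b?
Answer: -235616/5 ≈ -47123.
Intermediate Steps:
u = -6/5 (u = (⅕)*(-6) = -6/5 ≈ -1.2000)
a(g) = -16/5 (a(g) = -2 - 6/5 = -16/5)
a(-219) - 1*47120 = -16/5 - 1*47120 = -16/5 - 47120 = -235616/5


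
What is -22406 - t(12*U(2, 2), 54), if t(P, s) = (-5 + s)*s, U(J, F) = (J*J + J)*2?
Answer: -25052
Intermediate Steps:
U(J, F) = 2*J + 2*J² (U(J, F) = (J² + J)*2 = (J + J²)*2 = 2*J + 2*J²)
t(P, s) = s*(-5 + s)
-22406 - t(12*U(2, 2), 54) = -22406 - 54*(-5 + 54) = -22406 - 54*49 = -22406 - 1*2646 = -22406 - 2646 = -25052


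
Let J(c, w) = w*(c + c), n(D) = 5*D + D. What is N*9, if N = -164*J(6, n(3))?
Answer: -318816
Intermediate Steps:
n(D) = 6*D
J(c, w) = 2*c*w (J(c, w) = w*(2*c) = 2*c*w)
N = -35424 (N = -328*6*6*3 = -328*6*18 = -164*216 = -35424)
N*9 = -35424*9 = -318816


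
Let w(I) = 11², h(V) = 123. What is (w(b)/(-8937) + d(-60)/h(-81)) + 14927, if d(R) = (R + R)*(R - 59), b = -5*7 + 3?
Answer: 5512041718/366417 ≈ 15043.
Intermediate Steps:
b = -32 (b = -35 + 3 = -32)
d(R) = 2*R*(-59 + R) (d(R) = (2*R)*(-59 + R) = 2*R*(-59 + R))
w(I) = 121
(w(b)/(-8937) + d(-60)/h(-81)) + 14927 = (121/(-8937) + (2*(-60)*(-59 - 60))/123) + 14927 = (121*(-1/8937) + (2*(-60)*(-119))*(1/123)) + 14927 = (-121/8937 + 14280*(1/123)) + 14927 = (-121/8937 + 4760/41) + 14927 = 42535159/366417 + 14927 = 5512041718/366417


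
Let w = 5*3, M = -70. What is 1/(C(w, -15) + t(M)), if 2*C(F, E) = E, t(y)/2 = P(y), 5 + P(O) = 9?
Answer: 2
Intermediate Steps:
P(O) = 4 (P(O) = -5 + 9 = 4)
t(y) = 8 (t(y) = 2*4 = 8)
w = 15
C(F, E) = E/2
1/(C(w, -15) + t(M)) = 1/((½)*(-15) + 8) = 1/(-15/2 + 8) = 1/(½) = 2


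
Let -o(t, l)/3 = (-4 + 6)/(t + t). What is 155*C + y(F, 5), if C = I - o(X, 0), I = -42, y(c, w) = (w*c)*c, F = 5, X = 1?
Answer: -5920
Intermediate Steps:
y(c, w) = w*c**2 (y(c, w) = (c*w)*c = w*c**2)
o(t, l) = -3/t (o(t, l) = -3*(-4 + 6)/(t + t) = -6/(2*t) = -6*1/(2*t) = -3/t)
C = -39 (C = -42 - (-3)/1 = -42 - (-3) = -42 - 1*(-3) = -42 + 3 = -39)
155*C + y(F, 5) = 155*(-39) + 5*5**2 = -6045 + 5*25 = -6045 + 125 = -5920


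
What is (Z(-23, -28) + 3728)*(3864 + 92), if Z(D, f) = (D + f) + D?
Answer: 14455224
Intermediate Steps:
Z(D, f) = f + 2*D
(Z(-23, -28) + 3728)*(3864 + 92) = ((-28 + 2*(-23)) + 3728)*(3864 + 92) = ((-28 - 46) + 3728)*3956 = (-74 + 3728)*3956 = 3654*3956 = 14455224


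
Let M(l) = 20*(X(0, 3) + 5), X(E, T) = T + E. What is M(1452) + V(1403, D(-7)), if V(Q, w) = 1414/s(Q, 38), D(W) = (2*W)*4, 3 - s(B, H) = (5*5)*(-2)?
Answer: 9894/53 ≈ 186.68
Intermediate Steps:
X(E, T) = E + T
s(B, H) = 53 (s(B, H) = 3 - 5*5*(-2) = 3 - 25*(-2) = 3 - 1*(-50) = 3 + 50 = 53)
D(W) = 8*W
M(l) = 160 (M(l) = 20*((0 + 3) + 5) = 20*(3 + 5) = 20*8 = 160)
V(Q, w) = 1414/53
M(1452) + V(1403, D(-7)) = 160 + 1414/53 = 9894/53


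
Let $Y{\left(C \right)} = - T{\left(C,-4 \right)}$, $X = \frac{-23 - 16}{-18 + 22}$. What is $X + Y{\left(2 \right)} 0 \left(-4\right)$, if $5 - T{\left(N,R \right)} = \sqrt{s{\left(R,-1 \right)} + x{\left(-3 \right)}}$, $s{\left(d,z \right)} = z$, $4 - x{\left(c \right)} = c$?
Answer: $- \frac{39}{4} \approx -9.75$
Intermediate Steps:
$X = - \frac{39}{4} \approx -9.75$
$x{\left(c \right)} = 4 - c$
$T{\left(N,R \right)} = 5 - \sqrt{6}$ ($T{\left(N,R \right)} = 5 - \sqrt{-1 + \left(4 - -3\right)} = 5 - \sqrt{-1 + \left(4 + 3\right)} = 5 - \sqrt{-1 + 7} = 5 - \sqrt{6}$)
$Y{\left(C \right)} = -5 + \sqrt{6}$ ($Y{\left(C \right)} = - (5 - \sqrt{6}) = -5 + \sqrt{6}$)
$X + Y{\left(2 \right)} 0 \left(-4\right) = - \frac{39}{4} + \left(-5 + \sqrt{6}\right) 0 \left(-4\right) = - \frac{39}{4} + \left(-5 + \sqrt{6}\right) 0 = - \frac{39}{4} + 0 = - \frac{39}{4}$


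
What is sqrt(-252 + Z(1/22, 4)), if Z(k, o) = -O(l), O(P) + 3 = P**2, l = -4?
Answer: I*sqrt(265) ≈ 16.279*I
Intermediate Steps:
O(P) = -3 + P**2
Z(k, o) = -13 (Z(k, o) = -(-3 + (-4)**2) = -(-3 + 16) = -1*13 = -13)
sqrt(-252 + Z(1/22, 4)) = sqrt(-252 - 13) = sqrt(-265) = I*sqrt(265)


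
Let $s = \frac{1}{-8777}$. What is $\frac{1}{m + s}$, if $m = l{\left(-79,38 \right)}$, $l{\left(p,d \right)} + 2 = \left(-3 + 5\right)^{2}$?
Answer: $\frac{8777}{17553} \approx 0.50003$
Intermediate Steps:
$l{\left(p,d \right)} = 2$ ($l{\left(p,d \right)} = -2 + \left(-3 + 5\right)^{2} = -2 + 2^{2} = -2 + 4 = 2$)
$s = - \frac{1}{8777} \approx -0.00011393$
$m = 2$
$\frac{1}{m + s} = \frac{1}{2 - \frac{1}{8777}} = \frac{1}{\frac{17553}{8777}} = \frac{8777}{17553}$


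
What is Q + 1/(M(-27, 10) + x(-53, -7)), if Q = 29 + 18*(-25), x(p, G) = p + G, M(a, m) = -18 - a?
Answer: -21472/51 ≈ -421.02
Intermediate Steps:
x(p, G) = G + p
Q = -421 (Q = 29 - 450 = -421)
Q + 1/(M(-27, 10) + x(-53, -7)) = -421 + 1/((-18 - 1*(-27)) + (-7 - 53)) = -421 + 1/((-18 + 27) - 60) = -421 + 1/(9 - 60) = -421 + 1/(-51) = -421 - 1/51 = -21472/51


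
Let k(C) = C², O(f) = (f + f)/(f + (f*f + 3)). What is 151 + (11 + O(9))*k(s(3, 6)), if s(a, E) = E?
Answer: 17173/31 ≈ 553.97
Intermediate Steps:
O(f) = 2*f/(3 + f + f²) (O(f) = (2*f)/(f + (f² + 3)) = (2*f)/(f + (3 + f²)) = (2*f)/(3 + f + f²) = 2*f/(3 + f + f²))
151 + (11 + O(9))*k(s(3, 6)) = 151 + (11 + 2*9/(3 + 9 + 9²))*6² = 151 + (11 + 2*9/(3 + 9 + 81))*36 = 151 + (11 + 2*9/93)*36 = 151 + (11 + 2*9*(1/93))*36 = 151 + (11 + 6/31)*36 = 151 + (347/31)*36 = 151 + 12492/31 = 17173/31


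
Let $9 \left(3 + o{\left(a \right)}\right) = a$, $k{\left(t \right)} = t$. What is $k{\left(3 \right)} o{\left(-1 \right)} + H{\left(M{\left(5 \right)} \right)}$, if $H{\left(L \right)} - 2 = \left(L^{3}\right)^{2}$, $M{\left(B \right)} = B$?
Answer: $\frac{46853}{3} \approx 15618.0$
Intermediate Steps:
$o{\left(a \right)} = -3 + \frac{a}{9}$
$H{\left(L \right)} = 2 + L^{6}$ ($H{\left(L \right)} = 2 + \left(L^{3}\right)^{2} = 2 + L^{6}$)
$k{\left(3 \right)} o{\left(-1 \right)} + H{\left(M{\left(5 \right)} \right)} = 3 \left(-3 + \frac{1}{9} \left(-1\right)\right) + \left(2 + 5^{6}\right) = 3 \left(-3 - \frac{1}{9}\right) + \left(2 + 15625\right) = 3 \left(- \frac{28}{9}\right) + 15627 = - \frac{28}{3} + 15627 = \frac{46853}{3}$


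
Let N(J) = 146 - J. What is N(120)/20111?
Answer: 2/1547 ≈ 0.0012928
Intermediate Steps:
N(120)/20111 = (146 - 1*120)/20111 = (146 - 120)*(1/20111) = 26*(1/20111) = 2/1547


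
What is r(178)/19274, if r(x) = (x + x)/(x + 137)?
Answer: 178/3035655 ≈ 5.8636e-5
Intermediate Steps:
r(x) = 2*x/(137 + x) (r(x) = (2*x)/(137 + x) = 2*x/(137 + x))
r(178)/19274 = (2*178/(137 + 178))/19274 = (2*178/315)*(1/19274) = (2*178*(1/315))*(1/19274) = (356/315)*(1/19274) = 178/3035655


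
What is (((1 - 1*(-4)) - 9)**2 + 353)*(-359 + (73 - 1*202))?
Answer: -180072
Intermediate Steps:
(((1 - 1*(-4)) - 9)**2 + 353)*(-359 + (73 - 1*202)) = (((1 + 4) - 9)**2 + 353)*(-359 + (73 - 202)) = ((5 - 9)**2 + 353)*(-359 - 129) = ((-4)**2 + 353)*(-488) = (16 + 353)*(-488) = 369*(-488) = -180072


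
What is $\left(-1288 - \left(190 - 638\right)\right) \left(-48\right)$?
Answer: $40320$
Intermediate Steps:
$\left(-1288 - \left(190 - 638\right)\right) \left(-48\right) = \left(-1288 - -448\right) \left(-48\right) = \left(-1288 + 448\right) \left(-48\right) = \left(-840\right) \left(-48\right) = 40320$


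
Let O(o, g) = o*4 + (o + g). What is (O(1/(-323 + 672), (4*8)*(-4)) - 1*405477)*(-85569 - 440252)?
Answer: 74433191090940/349 ≈ 2.1328e+11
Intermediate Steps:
O(o, g) = g + 5*o (O(o, g) = 4*o + (g + o) = g + 5*o)
(O(1/(-323 + 672), (4*8)*(-4)) - 1*405477)*(-85569 - 440252) = (((4*8)*(-4) + 5/(-323 + 672)) - 1*405477)*(-85569 - 440252) = ((32*(-4) + 5/349) - 405477)*(-525821) = ((-128 + 5*(1/349)) - 405477)*(-525821) = ((-128 + 5/349) - 405477)*(-525821) = (-44667/349 - 405477)*(-525821) = -141556140/349*(-525821) = 74433191090940/349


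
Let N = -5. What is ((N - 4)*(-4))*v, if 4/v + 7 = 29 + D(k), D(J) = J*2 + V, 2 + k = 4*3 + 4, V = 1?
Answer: 48/17 ≈ 2.8235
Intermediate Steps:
k = 14 (k = -2 + (4*3 + 4) = -2 + (12 + 4) = -2 + 16 = 14)
D(J) = 1 + 2*J (D(J) = J*2 + 1 = 2*J + 1 = 1 + 2*J)
v = 4/51 (v = 4/(-7 + (29 + (1 + 2*14))) = 4/(-7 + (29 + (1 + 28))) = 4/(-7 + (29 + 29)) = 4/(-7 + 58) = 4/51 ≈ 0.078431)
((N - 4)*(-4))*v = ((-5 - 4)*(-4))*(4/51) = -9*(-4)*(4/51) = 36*(4/51) = 48/17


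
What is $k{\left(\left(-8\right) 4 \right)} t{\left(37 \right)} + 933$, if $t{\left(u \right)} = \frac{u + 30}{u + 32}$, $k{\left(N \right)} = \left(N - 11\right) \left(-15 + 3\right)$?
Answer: $\frac{32983}{23} \approx 1434.0$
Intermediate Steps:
$k{\left(N \right)} = 132 - 12 N$ ($k{\left(N \right)} = \left(-11 + N\right) \left(-12\right) = 132 - 12 N$)
$t{\left(u \right)} = \frac{30 + u}{32 + u}$
$k{\left(\left(-8\right) 4 \right)} t{\left(37 \right)} + 933 = \left(132 - 12 \left(\left(-8\right) 4\right)\right) \frac{30 + 37}{32 + 37} + 933 = \left(132 - -384\right) \frac{1}{69} \cdot 67 + 933 = \left(132 + 384\right) \frac{1}{69} \cdot 67 + 933 = 516 \cdot \frac{67}{69} + 933 = \frac{11524}{23} + 933 = \frac{32983}{23}$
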